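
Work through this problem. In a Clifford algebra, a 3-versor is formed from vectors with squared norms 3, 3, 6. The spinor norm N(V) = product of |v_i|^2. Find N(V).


Spinor norm N(V) = |v1|^2 * |v2|^2 * ... * |v3|^2
= 3 * 3 * 6
Running product: 3, 9, 54
N(V) = 54


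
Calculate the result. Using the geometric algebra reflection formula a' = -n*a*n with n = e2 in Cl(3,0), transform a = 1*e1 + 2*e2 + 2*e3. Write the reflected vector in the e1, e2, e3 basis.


Reflection formula: a' = -n*a*n, with n = e2 (unit vector, n^2 = 1).
For reflection through hyperplane perp to e2:
The component along e2 flips sign, others stay.
a = (1, 2, 2)
a' = (1, -2, 2)
a' = 1*e1 - 2*e2 + 2*e3


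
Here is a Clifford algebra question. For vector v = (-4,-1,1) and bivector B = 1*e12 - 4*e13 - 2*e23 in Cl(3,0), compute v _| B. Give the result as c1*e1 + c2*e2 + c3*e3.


Left contraction v _| B = <vB>_1 (grade-1 part of the geometric product vB).
Using e1_|e12 = e2, e2_|e12 = -e1, e1_|e13 = e3, e3_|e13 = -e1, e2_|e23 = e3, e3_|e23 = -e2:
e1 coeff: -v2*b12 - v3*b13 = -(-1)*(1) - (1)*(-4) = 5
e2 coeff: v1*b12 - v3*b23 = (-4)*(1) - (1)*(-2) = -2
e3 coeff: v1*b13 + v2*b23 = (-4)*(-4) + (-1)*(-2) = 18
v _| B = 5*e1 - 2*e2 + 18*e3


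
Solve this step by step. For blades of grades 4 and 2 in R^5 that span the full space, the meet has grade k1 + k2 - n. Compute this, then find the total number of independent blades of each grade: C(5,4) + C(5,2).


Meet grade = grade(A) + grade(B) - n
= 4 + 2 - 5 = 1
C(5,4) = 5
C(5,2) = 10
dim_A + dim_B = 5 + 10 = 15


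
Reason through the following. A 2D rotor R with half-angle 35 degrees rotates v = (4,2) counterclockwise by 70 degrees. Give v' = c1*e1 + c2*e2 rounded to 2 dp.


Rotor R = cos(35deg) - sin(35deg)*e12
Rotation angle theta = 2 * 35 = 70 degrees
v' = R*v*~R rotates v by theta.
cos(70deg) = 0.3420, sin(70deg) = 0.9397
v'_1 = 4*cos(70deg) - 2*sin(70deg)
= 4*0.3420 - 2*0.9397
= -0.51
v'_2 = 4*sin(70deg) + 2*cos(70deg)
= 4*0.9397 + 2*0.3420
= 4.44
v' = -0.51*e1 + 4.44*e2


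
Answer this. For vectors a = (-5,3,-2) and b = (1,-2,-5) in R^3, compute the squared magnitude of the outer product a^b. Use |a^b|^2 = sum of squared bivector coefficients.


a wedge b = (a1*b2 - a2*b1)*e12 + (a1*b3 - a3*b1)*e13 + (a2*b3 - a3*b2)*e23
e12 coeff: (-5)*(-2) - 3*1 = 10 - 3 = 7
e13 coeff: (-5)*(-5) - (-2)*1 = 25 - (-2) = 27
e23 coeff: 3*(-5) - (-2)*(-2) = -15 - 4 = -19
|a wedge b|^2 = 7^2 + 27^2 + (-19)^2
= 49 + 729 + 361
= 1139


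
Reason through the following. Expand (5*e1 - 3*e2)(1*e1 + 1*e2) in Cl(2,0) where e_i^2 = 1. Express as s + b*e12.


Expand: (5*e1 - 3*e2)(1*e1 + 1*e2)
= 5*1*e1e1 + 5*1*e1e2 + (-3)*1*e2e1 + (-3)*1*e2e2
Using e1^2 = e2^2 = 1, e2e1 = -e1e2:
Scalar part s = 5*1 + (-3)*1 = 5 + (-3) = 2
Bivector part b = 5*1 - (-3)*1 = 5 - (-3) = 8
uv = 2 + 8*e12


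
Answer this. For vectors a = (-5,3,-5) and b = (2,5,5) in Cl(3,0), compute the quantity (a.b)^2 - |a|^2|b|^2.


a . b = (-5)*2 + 3*5 + (-5)*5
= -10 + 15 + (-25) = -20
|a|^2 = (-5)^2 + 3^2 + (-5)^2 = 59
|b|^2 = 2^2 + 5^2 + 5^2 = 54
(a.b)^2 = (-20)^2 = 400
|a|^2 * |b|^2 = 59 * 54 = 3186
Result = 400 - 3186 = -2786


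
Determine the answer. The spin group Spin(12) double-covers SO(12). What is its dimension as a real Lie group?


Spin(n) double-covers SO(n); both have Lie algebra so(n) of dimension n(n-1)/2.
n = 12
n(n-1) = 12 * 11 = 132
dim Spin(12) = 132/2 = 66


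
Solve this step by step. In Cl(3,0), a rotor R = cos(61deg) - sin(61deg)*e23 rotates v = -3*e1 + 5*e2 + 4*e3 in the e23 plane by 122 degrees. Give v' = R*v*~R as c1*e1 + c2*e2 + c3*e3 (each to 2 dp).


Rotor R = cos(61deg) - sin(61deg)*e23
Rotation angle theta = 2 * 61 = 122 degrees in the e23 plane (e2 -> e3).
The component perpendicular to the plane (e1) is invariant: v'_1 = v1 = -3.00
cos(122deg) = -0.5299, sin(122deg) = 0.8480
v'_2 = v2*cos(theta) - v3*sin(theta) = 5*(-0.5299) - 4*0.8480 = -6.04
v'_3 = v2*sin(theta) + v3*cos(theta) = 5*0.8480 + 4*(-0.5299) = 2.12
v' = -3.00*e1 - 6.04*e2 + 2.12*e3


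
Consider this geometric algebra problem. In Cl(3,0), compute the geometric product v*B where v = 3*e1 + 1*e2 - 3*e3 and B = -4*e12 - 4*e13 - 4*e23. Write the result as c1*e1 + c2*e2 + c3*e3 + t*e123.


vB has grade-1 (vector) and grade-3 (trivector) parts: vB = (v _| B) + (v ^ B).
Vector part <vB>_1:
  e1: -v2*b12 - v3*b13 = -(1)*(-4) - (-3)*(-4) = -8
  e2: v1*b12 - v3*b23 = (3)*(-4) - (-3)*(-4) = -24
  e3: v1*b13 + v2*b23 = (3)*(-4) + (1)*(-4) = -16
Trivector part <vB>_3:
  e123: v1*b23 - v2*b13 + v3*b12 = (3)*(-4) - (1)*(-4) + (-3)*(-4) = 4
vB = -8*e1 - 24*e2 - 16*e3 + 4*e123


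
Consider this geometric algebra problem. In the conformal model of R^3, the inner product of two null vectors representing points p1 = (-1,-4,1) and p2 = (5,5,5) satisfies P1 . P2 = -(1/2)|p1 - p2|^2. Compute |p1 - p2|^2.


p1 - p2 = (-6, -9, -4)
|p1 - p2|^2 = (-6)^2 + (-9)^2 + (-4)^2
= 36 + 81 + 16
= 133


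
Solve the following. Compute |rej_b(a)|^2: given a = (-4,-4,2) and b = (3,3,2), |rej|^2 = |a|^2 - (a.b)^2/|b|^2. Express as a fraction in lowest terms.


|a|^2 = (-4)^2 + (-4)^2 + 2^2 = 36
|b|^2 = 3^2 + 3^2 + 2^2 = 22
a . b = (-4)*3 + (-4)*3 + 2*2 = -20
(a.b)^2 = (-20)^2 = 400
|rej|^2 = 36 - 400/22
= (792 - 400)/22
= 392/22
In lowest terms: 196/11


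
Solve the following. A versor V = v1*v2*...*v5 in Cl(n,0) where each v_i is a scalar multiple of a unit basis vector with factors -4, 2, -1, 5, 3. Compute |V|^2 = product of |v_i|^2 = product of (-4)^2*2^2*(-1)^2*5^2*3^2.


Each vector v_i has |v_i|^2 = s_i^2
Squared scales: (-4)^2 = 16, 2^2 = 4, (-1)^2 = 1, 5^2 = 25, 3^2 = 9
|V|^2 = 16 * 4 * 1 * 25 * 9
= 14400


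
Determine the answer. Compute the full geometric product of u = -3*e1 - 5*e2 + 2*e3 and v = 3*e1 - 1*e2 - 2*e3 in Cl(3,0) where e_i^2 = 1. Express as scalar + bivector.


In Cl(3,0): e_i^2 = 1, e_ie_j = -e_je_i for i != j.
Scalar part = u . v = (-3)*3 + (-5)*(-1) + 2*(-2)
= -9 + 5 + (-4) = -8
e12 coeff = (-3)*(-1) - (-5)*3 = 3 - (-15) = 18
e13 coeff = (-3)*(-2) - 2*3 = 6 - 6 = 0
e23 coeff = (-5)*(-2) - 2*(-1) = 10 - (-2) = 12
uv = -8 + 18*e12 + 0*e13 + 12*e23


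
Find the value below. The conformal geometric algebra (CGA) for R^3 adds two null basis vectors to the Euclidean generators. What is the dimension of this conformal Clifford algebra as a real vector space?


The conformal model of R^3 uses Cl(4,1): the 3 Euclidean generators plus two extra orthogonal generators e+ (e+^2 = +1) and e- (e-^2 = -1), from which the null vectors e0, einf are built.
Number of generators m = 3 + 2 = 5.
dim Cl(p,q) = 2^m = 2^5 = 32


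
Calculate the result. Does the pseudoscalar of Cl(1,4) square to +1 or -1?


The pseudoscalar I = e1...e_n (product of all n generators) of Cl(p,q) satisfies I^2 = (-1)^(q + n(n-1)/2).
p = 1, q = 4, n = p + q = 5
n(n-1)/2 = 5 * 4 / 2 = 10
Exponent = q + n(n-1)/2 = 4 + 10 = 14
I^2 = (-1)^14 = +1


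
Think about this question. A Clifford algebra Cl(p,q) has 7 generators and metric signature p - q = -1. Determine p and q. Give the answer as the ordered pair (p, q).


We need p + q = 7 and p - q = -1.
Adding: 2p = 7 + (-1) = 6, so p = 3.
Then q = 7 - 3 = 4.
(p, q) = (3, 4)


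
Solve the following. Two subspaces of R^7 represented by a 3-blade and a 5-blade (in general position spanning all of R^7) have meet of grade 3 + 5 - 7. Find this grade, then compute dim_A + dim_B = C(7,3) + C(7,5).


Meet grade = grade(A) + grade(B) - n
= 3 + 5 - 7 = 1
C(7,3) = 35
C(7,5) = 21
dim_A + dim_B = 35 + 21 = 56


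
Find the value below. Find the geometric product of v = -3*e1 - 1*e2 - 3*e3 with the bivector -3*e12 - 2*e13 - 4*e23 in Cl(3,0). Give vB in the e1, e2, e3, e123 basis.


vB has grade-1 (vector) and grade-3 (trivector) parts: vB = (v _| B) + (v ^ B).
Vector part <vB>_1:
  e1: -v2*b12 - v3*b13 = -(-1)*(-3) - (-3)*(-2) = -9
  e2: v1*b12 - v3*b23 = (-3)*(-3) - (-3)*(-4) = -3
  e3: v1*b13 + v2*b23 = (-3)*(-2) + (-1)*(-4) = 10
Trivector part <vB>_3:
  e123: v1*b23 - v2*b13 + v3*b12 = (-3)*(-4) - (-1)*(-2) + (-3)*(-3) = 19
vB = -9*e1 - 3*e2 + 10*e3 + 19*e123


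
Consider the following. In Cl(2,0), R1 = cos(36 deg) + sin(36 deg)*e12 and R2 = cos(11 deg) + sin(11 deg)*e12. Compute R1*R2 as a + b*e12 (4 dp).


Same-plane rotors commute and their half-angles add:
R1*R2 = cos(a1 + a2) + sin(a1 + a2)*e12.
a1 + a2 = 36 + 11 = 47 deg
cos(47 deg) = 0.6820
sin(47 deg) = 0.7314
R1*R2 = 0.6820 + 0.7314*e12


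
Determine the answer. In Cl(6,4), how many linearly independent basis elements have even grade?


Even subalgebra dimension = 2^(n-1)
n = 6 + 4 = 10
2^(10 - 1) = 2^9 = 512
Verification: sum of C(10,k) for even k = 1 + 45 + 210 + 210 + 45 + 1 = 512
Result = 512


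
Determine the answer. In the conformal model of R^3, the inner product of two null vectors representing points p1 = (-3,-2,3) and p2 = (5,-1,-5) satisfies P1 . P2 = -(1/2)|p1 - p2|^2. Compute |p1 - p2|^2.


p1 - p2 = (-8, -1, 8)
|p1 - p2|^2 = (-8)^2 + (-1)^2 + 8^2
= 64 + 1 + 64
= 129


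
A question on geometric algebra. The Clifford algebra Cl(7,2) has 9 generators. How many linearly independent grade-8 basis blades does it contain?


Number of grade-k basis blades in Cl(p,q) with n = p + q is C(n, k).
n = 7 + 2 = 9
C(9, 8) = 9! / (8! * 1!)
= 362880 / (40320 * 1)
= 9


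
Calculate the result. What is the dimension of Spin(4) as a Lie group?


Spin(n) double-covers SO(n); both have Lie algebra so(n) of dimension n(n-1)/2.
n = 4
n(n-1) = 4 * 3 = 12
dim Spin(4) = 12/2 = 6


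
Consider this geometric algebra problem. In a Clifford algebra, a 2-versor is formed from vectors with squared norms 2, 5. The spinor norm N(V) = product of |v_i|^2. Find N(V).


Spinor norm N(V) = |v1|^2 * |v2|^2 * ... * |v2|^2
= 2 * 5
Running product: 2, 10
N(V) = 10


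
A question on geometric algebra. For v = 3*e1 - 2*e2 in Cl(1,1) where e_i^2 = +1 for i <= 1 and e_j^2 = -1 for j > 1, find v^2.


v^2 = sum of c_i^2 * e_i^2
Positive signature terms (e_i^2 = +1): 3^2 = 9
Negative signature terms (e_j^2 = -1): (-2)^2 = 4
v^2 = 9 - 4 = 5


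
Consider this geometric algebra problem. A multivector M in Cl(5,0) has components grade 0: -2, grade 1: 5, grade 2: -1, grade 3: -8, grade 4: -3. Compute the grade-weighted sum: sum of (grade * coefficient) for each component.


Grade-weighted sum = sum of grade_k * coefficient_k
0*(-2) = 0
1*5 = 5
2*(-1) = -2
3*(-8) = -24
4*(-3) = -12
Total = 0 + 5 + (-2) + (-24) + (-12) = -33


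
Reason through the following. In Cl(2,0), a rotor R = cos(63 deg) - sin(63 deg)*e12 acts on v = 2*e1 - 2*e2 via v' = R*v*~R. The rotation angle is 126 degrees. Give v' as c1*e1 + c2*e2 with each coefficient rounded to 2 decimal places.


Rotor R = cos(63deg) - sin(63deg)*e12
Rotation angle theta = 2 * 63 = 126 degrees
v' = R*v*~R rotates v by theta.
cos(126deg) = -0.5878, sin(126deg) = 0.8090
v'_1 = 2*cos(126deg) - (-2)*sin(126deg)
= 2*(-0.5878) - (-2)*0.8090
= 0.44
v'_2 = 2*sin(126deg) + (-2)*cos(126deg)
= 2*0.8090 + (-2)*(-0.5878)
= 2.79
v' = 0.44*e1 + 2.79*e2


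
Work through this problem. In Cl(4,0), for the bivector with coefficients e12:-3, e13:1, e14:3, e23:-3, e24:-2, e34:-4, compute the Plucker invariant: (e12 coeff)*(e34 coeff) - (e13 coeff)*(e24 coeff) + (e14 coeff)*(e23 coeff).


Plucker relation: af - be + cd
a*f = (-3)*(-4) = 12
b*e = 1*(-2) = -2
c*d = 3*(-3) = -9
af - be + cd = 12 - (-2) + (-9)
= 5


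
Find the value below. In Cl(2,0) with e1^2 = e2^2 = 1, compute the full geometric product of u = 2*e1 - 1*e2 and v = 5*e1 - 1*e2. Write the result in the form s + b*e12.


Expand: (2*e1 - 1*e2)(5*e1 - 1*e2)
= 2*5*e1e1 + 2*(-1)*e1e2 + (-1)*5*e2e1 + (-1)*(-1)*e2e2
Using e1^2 = e2^2 = 1, e2e1 = -e1e2:
Scalar part s = 2*5 + (-1)*(-1) = 10 + 1 = 11
Bivector part b = 2*(-1) - (-1)*5 = -2 - (-5) = 3
uv = 11 + 3*e12


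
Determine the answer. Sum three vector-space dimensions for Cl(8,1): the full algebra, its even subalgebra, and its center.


n = 8 + 1 = 9
Total dim = 2^9 = 512
Even subalgebra dim = 2^8 = 256
n is odd, so center dim = 2
Sum = 512 + 256 + 2 = 770


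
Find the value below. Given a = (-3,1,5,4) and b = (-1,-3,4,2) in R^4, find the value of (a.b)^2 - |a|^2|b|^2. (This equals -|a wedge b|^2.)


a . b = (-3)*(-1) + 1*(-3) + 5*4 + 4*2
= 3 + (-3) + 20 + 8 = 28
|a|^2 = (-3)^2 + 1^2 + 5^2 + 4^2 = 51
|b|^2 = (-1)^2 + (-3)^2 + 4^2 + 2^2 = 30
(a.b)^2 = 28^2 = 784
|a|^2 * |b|^2 = 51 * 30 = 1530
Result = 784 - 1530 = -746


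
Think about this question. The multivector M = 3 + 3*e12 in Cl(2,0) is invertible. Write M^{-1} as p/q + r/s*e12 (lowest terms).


M = 3 + 3*e12, where e12^2 = -1.
Since M commutes with its reverse ~M = a - b*e12, M * ~M = a^2 - b^2*e12^2 = a^2 + b^2.
So M^{-1} = ~M / (a^2 + b^2) = (a - b*e12)/(a^2 + b^2).
a^2 + b^2 = 9 + 9 = 18
Scalar part = 3/18 = 1/6
Bivector coeff = -3/18 = -1/6
M^{-1} = 1/6 - 1/6*e12


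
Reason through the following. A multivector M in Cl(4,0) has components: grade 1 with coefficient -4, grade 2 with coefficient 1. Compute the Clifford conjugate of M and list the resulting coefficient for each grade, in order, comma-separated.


Clifford conjugate sign for grade k: (-1)^(k(k+1)/2)
Grade 1: (-1)^(1*2/2) = (-1)^1 = -1, coeff -4 -> 4
Grade 2: (-1)^(2*3/2) = (-1)^3 = -1, coeff 1 -> -1
Conjugated coefficients: 4, -1


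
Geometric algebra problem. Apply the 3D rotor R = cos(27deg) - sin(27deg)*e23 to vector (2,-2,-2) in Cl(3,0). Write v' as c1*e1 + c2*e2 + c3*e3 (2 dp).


Rotor R = cos(27deg) - sin(27deg)*e23
Rotation angle theta = 2 * 27 = 54 degrees in the e23 plane (e2 -> e3).
The component perpendicular to the plane (e1) is invariant: v'_1 = v1 = 2.00
cos(54deg) = 0.5878, sin(54deg) = 0.8090
v'_2 = v2*cos(theta) - v3*sin(theta) = -2*0.5878 - (-2)*0.8090 = 0.44
v'_3 = v2*sin(theta) + v3*cos(theta) = -2*0.8090 + (-2)*0.5878 = -2.79
v' = 2.00*e1 + 0.44*e2 - 2.79*e3


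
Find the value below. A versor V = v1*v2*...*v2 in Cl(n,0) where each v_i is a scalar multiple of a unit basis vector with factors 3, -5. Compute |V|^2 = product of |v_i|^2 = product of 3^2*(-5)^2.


Each vector v_i has |v_i|^2 = s_i^2
Squared scales: 3^2 = 9, (-5)^2 = 25
|V|^2 = 9 * 25
= 225


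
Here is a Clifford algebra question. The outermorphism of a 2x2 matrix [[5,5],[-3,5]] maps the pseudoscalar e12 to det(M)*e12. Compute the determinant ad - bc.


The outermorphism of a linear map f sends e1^e2 to f(e1)^f(e2).
f(e1) = 5*e1 - 3*e2
f(e2) = 5*e1 + 5*e2
f(e1) ^ f(e2) = (5*e1 - 3*e2) ^ (5*e1 + 5*e2)
= 5*5*e12 + (-3)*5*e21
= (25 - (-15))*e12
= 40*e12
Coefficient = 40


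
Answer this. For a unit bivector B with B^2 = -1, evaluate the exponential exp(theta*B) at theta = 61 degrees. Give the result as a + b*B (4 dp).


For a unit bivector B with B^2 = -1, the exponential series gives
e^(theta*B) = cos(theta) + sin(theta)*B (the GA analogue of Euler's formula).
theta = 61 degrees = 1.064651 rad
cos(61 deg) = 0.4848
sin(61 deg) = 0.8746
exp(theta*B) = 0.4848 + 0.8746*B


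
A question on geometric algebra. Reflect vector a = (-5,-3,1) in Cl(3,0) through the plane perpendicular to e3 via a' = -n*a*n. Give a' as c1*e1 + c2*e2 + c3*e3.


Reflection formula: a' = -n*a*n, with n = e3 (unit vector, n^2 = 1).
For reflection through hyperplane perp to e3:
The component along e3 flips sign, others stay.
a = (-5, -3, 1)
a' = (-5, -3, -1)
a' = -5*e1 - 3*e2 - 1*e3


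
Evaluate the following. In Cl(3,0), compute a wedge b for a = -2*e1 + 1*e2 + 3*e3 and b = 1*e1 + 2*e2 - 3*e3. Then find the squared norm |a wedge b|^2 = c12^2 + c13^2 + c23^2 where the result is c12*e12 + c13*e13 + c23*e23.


a wedge b = (a1*b2 - a2*b1)*e12 + (a1*b3 - a3*b1)*e13 + (a2*b3 - a3*b2)*e23
e12 coeff: (-2)*2 - 1*1 = -4 - 1 = -5
e13 coeff: (-2)*(-3) - 3*1 = 6 - 3 = 3
e23 coeff: 1*(-3) - 3*2 = -3 - 6 = -9
|a wedge b|^2 = (-5)^2 + 3^2 + (-9)^2
= 25 + 9 + 81
= 115


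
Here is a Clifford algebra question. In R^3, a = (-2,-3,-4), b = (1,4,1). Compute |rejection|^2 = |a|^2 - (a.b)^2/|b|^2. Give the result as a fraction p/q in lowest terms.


|a|^2 = (-2)^2 + (-3)^2 + (-4)^2 = 29
|b|^2 = 1^2 + 4^2 + 1^2 = 18
a . b = (-2)*1 + (-3)*4 + (-4)*1 = -18
(a.b)^2 = (-18)^2 = 324
|rej|^2 = 29 - 324/18
= (522 - 324)/18
= 198/18
In lowest terms: 11/1


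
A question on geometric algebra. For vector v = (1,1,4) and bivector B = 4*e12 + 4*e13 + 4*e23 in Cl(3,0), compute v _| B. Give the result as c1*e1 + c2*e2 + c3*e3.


Left contraction v _| B = <vB>_1 (grade-1 part of the geometric product vB).
Using e1_|e12 = e2, e2_|e12 = -e1, e1_|e13 = e3, e3_|e13 = -e1, e2_|e23 = e3, e3_|e23 = -e2:
e1 coeff: -v2*b12 - v3*b13 = -(1)*(4) - (4)*(4) = -20
e2 coeff: v1*b12 - v3*b23 = (1)*(4) - (4)*(4) = -12
e3 coeff: v1*b13 + v2*b23 = (1)*(4) + (1)*(4) = 8
v _| B = -20*e1 - 12*e2 + 8*e3


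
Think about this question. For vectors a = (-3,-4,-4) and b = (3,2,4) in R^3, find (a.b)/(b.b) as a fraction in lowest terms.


Projection coefficient = (a . b) / (b . b)
a . b = (-3)*3 + (-4)*2 + (-4)*4
= -9 + (-8) + (-16) = -33
b . b = 3^2 + 2^2 + 4^2
= 9 + 4 + 16 = 29
Coefficient = -33/29
In lowest terms: -33/29


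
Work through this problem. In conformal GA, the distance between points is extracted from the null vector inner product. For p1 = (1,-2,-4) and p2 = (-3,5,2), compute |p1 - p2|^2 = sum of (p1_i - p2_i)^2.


p1 - p2 = (4, -7, -6)
|p1 - p2|^2 = 4^2 + (-7)^2 + (-6)^2
= 16 + 49 + 36
= 101


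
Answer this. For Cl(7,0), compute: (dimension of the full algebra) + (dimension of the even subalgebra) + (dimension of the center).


n = 7 + 0 = 7
Total dim = 2^7 = 128
Even subalgebra dim = 2^6 = 64
n is odd, so center dim = 2
Sum = 128 + 64 + 2 = 194


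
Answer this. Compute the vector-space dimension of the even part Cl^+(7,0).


Even subalgebra dimension = 2^(n-1)
n = 7 + 0 = 7
2^(7 - 1) = 2^6 = 64
Verification: sum of C(7,k) for even k = 1 + 21 + 35 + 7 = 64
Result = 64


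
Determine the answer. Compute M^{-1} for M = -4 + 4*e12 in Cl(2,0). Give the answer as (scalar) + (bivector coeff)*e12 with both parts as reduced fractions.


M = -4 + 4*e12, where e12^2 = -1.
Since M commutes with its reverse ~M = a - b*e12, M * ~M = a^2 - b^2*e12^2 = a^2 + b^2.
So M^{-1} = ~M / (a^2 + b^2) = (a - b*e12)/(a^2 + b^2).
a^2 + b^2 = 16 + 16 = 32
Scalar part = -4/32 = -1/8
Bivector coeff = -4/32 = -1/8
M^{-1} = -1/8 - 1/8*e12


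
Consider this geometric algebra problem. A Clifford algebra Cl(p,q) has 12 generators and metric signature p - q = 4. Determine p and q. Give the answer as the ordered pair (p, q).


We need p + q = 12 and p - q = 4.
Adding: 2p = 12 + 4 = 16, so p = 8.
Then q = 12 - 8 = 4.
(p, q) = (8, 4)


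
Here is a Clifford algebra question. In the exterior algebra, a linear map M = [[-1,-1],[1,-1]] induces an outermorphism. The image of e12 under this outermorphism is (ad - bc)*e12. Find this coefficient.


The outermorphism of a linear map f sends e1^e2 to f(e1)^f(e2).
f(e1) = -1*e1 + 1*e2
f(e2) = -1*e1 - 1*e2
f(e1) ^ f(e2) = (-1*e1 + 1*e2) ^ (-1*e1 - 1*e2)
= (-1)*(-1)*e12 + 1*(-1)*e21
= (1 - (-1))*e12
= 2*e12
Coefficient = 2


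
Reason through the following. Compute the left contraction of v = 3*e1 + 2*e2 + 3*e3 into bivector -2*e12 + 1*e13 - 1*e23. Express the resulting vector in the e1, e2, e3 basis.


Left contraction v _| B = <vB>_1 (grade-1 part of the geometric product vB).
Using e1_|e12 = e2, e2_|e12 = -e1, e1_|e13 = e3, e3_|e13 = -e1, e2_|e23 = e3, e3_|e23 = -e2:
e1 coeff: -v2*b12 - v3*b13 = -(2)*(-2) - (3)*(1) = 1
e2 coeff: v1*b12 - v3*b23 = (3)*(-2) - (3)*(-1) = -3
e3 coeff: v1*b13 + v2*b23 = (3)*(1) + (2)*(-1) = 1
v _| B = 1*e1 - 3*e2 + 1*e3


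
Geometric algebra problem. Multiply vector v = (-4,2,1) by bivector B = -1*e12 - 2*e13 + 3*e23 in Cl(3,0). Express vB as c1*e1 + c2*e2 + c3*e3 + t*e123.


vB has grade-1 (vector) and grade-3 (trivector) parts: vB = (v _| B) + (v ^ B).
Vector part <vB>_1:
  e1: -v2*b12 - v3*b13 = -(2)*(-1) - (1)*(-2) = 4
  e2: v1*b12 - v3*b23 = (-4)*(-1) - (1)*(3) = 1
  e3: v1*b13 + v2*b23 = (-4)*(-2) + (2)*(3) = 14
Trivector part <vB>_3:
  e123: v1*b23 - v2*b13 + v3*b12 = (-4)*(3) - (2)*(-2) + (1)*(-1) = -9
vB = 4*e1 + 1*e2 + 14*e3 - 9*e123


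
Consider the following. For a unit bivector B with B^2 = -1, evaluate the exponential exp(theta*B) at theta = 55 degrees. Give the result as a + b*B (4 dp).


For a unit bivector B with B^2 = -1, the exponential series gives
e^(theta*B) = cos(theta) + sin(theta)*B (the GA analogue of Euler's formula).
theta = 55 degrees = 0.959931 rad
cos(55 deg) = 0.5736
sin(55 deg) = 0.8192
exp(theta*B) = 0.5736 + 0.8192*B


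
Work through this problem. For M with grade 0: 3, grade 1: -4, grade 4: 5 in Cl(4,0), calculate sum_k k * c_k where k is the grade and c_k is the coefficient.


Grade-weighted sum = sum of grade_k * coefficient_k
0*3 = 0
1*(-4) = -4
4*5 = 20
Total = 0 + (-4) + 20 = 16


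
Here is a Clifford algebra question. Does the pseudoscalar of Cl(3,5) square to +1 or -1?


The pseudoscalar I = e1...e_n (product of all n generators) of Cl(p,q) satisfies I^2 = (-1)^(q + n(n-1)/2).
p = 3, q = 5, n = p + q = 8
n(n-1)/2 = 8 * 7 / 2 = 28
Exponent = q + n(n-1)/2 = 5 + 28 = 33
I^2 = (-1)^33 = -1


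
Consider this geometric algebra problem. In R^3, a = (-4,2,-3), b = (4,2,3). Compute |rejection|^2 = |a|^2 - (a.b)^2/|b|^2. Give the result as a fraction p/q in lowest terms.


|a|^2 = (-4)^2 + 2^2 + (-3)^2 = 29
|b|^2 = 4^2 + 2^2 + 3^2 = 29
a . b = (-4)*4 + 2*2 + (-3)*3 = -21
(a.b)^2 = (-21)^2 = 441
|rej|^2 = 29 - 441/29
= (841 - 441)/29
= 400/29
In lowest terms: 400/29


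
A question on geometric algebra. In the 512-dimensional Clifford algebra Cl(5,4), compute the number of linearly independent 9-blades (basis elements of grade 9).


Number of grade-k basis blades in Cl(p,q) with n = p + q is C(n, k).
n = 5 + 4 = 9
C(9, 9) = 9! / (9! * 0!)
= 362880 / (362880 * 1)
= 1


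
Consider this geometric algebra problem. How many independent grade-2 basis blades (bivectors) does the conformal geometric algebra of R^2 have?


The conformal model of R^2 uses Cl(3,1) with m = 2 + 2 = 4 generators.
Number of grade-2 blades = C(m, 2) = C(4, 2)
= 4*3/2 = 6


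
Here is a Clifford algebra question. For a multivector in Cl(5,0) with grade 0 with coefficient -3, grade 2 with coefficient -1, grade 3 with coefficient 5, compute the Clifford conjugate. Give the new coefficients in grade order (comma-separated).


Clifford conjugate sign for grade k: (-1)^(k(k+1)/2)
Grade 0: (-1)^(0*1/2) = (-1)^0 = 1, coeff -3 -> -3
Grade 2: (-1)^(2*3/2) = (-1)^3 = -1, coeff -1 -> 1
Grade 3: (-1)^(3*4/2) = (-1)^6 = 1, coeff 5 -> 5
Conjugated coefficients: -3, 1, 5


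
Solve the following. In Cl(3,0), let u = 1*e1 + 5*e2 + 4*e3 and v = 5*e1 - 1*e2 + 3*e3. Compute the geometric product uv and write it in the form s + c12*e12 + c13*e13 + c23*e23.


In Cl(3,0): e_i^2 = 1, e_ie_j = -e_je_i for i != j.
Scalar part = u . v = 1*5 + 5*(-1) + 4*3
= 5 + (-5) + 12 = 12
e12 coeff = 1*(-1) - 5*5 = -1 - 25 = -26
e13 coeff = 1*3 - 4*5 = 3 - 20 = -17
e23 coeff = 5*3 - 4*(-1) = 15 - (-4) = 19
uv = 12 - 26*e12 - 17*e13 + 19*e23


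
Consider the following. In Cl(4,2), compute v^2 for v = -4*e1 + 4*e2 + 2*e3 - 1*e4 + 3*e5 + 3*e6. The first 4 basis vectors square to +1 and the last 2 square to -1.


v^2 = sum of c_i^2 * e_i^2
Positive signature terms (e_i^2 = +1): (-4)^2 + 4^2 + 2^2 + (-1)^2 = 37
Negative signature terms (e_j^2 = -1): 3^2 + 3^2 = 18
v^2 = 37 - 18 = 19


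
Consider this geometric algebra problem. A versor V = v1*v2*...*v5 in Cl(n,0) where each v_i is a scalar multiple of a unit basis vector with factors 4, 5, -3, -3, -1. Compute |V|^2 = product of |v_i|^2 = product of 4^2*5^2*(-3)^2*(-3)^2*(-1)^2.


Each vector v_i has |v_i|^2 = s_i^2
Squared scales: 4^2 = 16, 5^2 = 25, (-3)^2 = 9, (-3)^2 = 9, (-1)^2 = 1
|V|^2 = 16 * 25 * 9 * 9 * 1
= 32400


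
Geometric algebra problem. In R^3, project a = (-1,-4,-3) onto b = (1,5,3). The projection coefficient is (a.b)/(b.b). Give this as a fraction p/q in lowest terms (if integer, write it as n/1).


Projection coefficient = (a . b) / (b . b)
a . b = (-1)*1 + (-4)*5 + (-3)*3
= -1 + (-20) + (-9) = -30
b . b = 1^2 + 5^2 + 3^2
= 1 + 25 + 9 = 35
Coefficient = -30/35
In lowest terms: -6/7


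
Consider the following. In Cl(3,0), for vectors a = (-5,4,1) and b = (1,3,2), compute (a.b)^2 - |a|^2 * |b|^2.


a . b = (-5)*1 + 4*3 + 1*2
= -5 + 12 + 2 = 9
|a|^2 = (-5)^2 + 4^2 + 1^2 = 42
|b|^2 = 1^2 + 3^2 + 2^2 = 14
(a.b)^2 = 9^2 = 81
|a|^2 * |b|^2 = 42 * 14 = 588
Result = 81 - 588 = -507


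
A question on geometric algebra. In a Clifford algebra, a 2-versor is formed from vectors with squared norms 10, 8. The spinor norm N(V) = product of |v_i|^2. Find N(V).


Spinor norm N(V) = |v1|^2 * |v2|^2 * ... * |v2|^2
= 10 * 8
Running product: 10, 80
N(V) = 80


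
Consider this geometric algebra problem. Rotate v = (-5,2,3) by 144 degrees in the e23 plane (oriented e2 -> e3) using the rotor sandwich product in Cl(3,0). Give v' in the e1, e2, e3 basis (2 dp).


Rotor R = cos(72deg) - sin(72deg)*e23
Rotation angle theta = 2 * 72 = 144 degrees in the e23 plane (e2 -> e3).
The component perpendicular to the plane (e1) is invariant: v'_1 = v1 = -5.00
cos(144deg) = -0.8090, sin(144deg) = 0.5878
v'_2 = v2*cos(theta) - v3*sin(theta) = 2*(-0.8090) - 3*0.5878 = -3.38
v'_3 = v2*sin(theta) + v3*cos(theta) = 2*0.5878 + 3*(-0.8090) = -1.25
v' = -5.00*e1 - 3.38*e2 - 1.25*e3


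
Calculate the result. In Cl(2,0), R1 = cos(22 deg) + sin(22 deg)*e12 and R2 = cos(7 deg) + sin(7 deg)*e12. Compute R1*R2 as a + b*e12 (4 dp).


Same-plane rotors commute and their half-angles add:
R1*R2 = cos(a1 + a2) + sin(a1 + a2)*e12.
a1 + a2 = 22 + 7 = 29 deg
cos(29 deg) = 0.8746
sin(29 deg) = 0.4848
R1*R2 = 0.8746 + 0.4848*e12


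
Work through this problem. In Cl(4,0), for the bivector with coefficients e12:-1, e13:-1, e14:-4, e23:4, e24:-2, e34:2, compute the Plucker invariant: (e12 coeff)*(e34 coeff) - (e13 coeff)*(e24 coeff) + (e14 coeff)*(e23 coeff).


Plucker relation: af - be + cd
a*f = (-1)*2 = -2
b*e = (-1)*(-2) = 2
c*d = (-4)*4 = -16
af - be + cd = -2 - 2 + (-16)
= -20


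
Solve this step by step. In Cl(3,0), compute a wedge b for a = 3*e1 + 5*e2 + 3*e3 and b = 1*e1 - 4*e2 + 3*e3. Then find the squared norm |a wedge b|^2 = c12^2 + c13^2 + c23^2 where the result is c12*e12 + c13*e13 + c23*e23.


a wedge b = (a1*b2 - a2*b1)*e12 + (a1*b3 - a3*b1)*e13 + (a2*b3 - a3*b2)*e23
e12 coeff: 3*(-4) - 5*1 = -12 - 5 = -17
e13 coeff: 3*3 - 3*1 = 9 - 3 = 6
e23 coeff: 5*3 - 3*(-4) = 15 - (-12) = 27
|a wedge b|^2 = (-17)^2 + 6^2 + 27^2
= 289 + 36 + 729
= 1054


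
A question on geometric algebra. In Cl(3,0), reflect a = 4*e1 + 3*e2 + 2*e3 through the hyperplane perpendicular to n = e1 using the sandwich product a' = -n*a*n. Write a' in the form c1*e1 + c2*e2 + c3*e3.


Reflection formula: a' = -n*a*n, with n = e1 (unit vector, n^2 = 1).
For reflection through hyperplane perp to e1:
The component along e1 flips sign, others stay.
a = (4, 3, 2)
a' = (-4, 3, 2)
a' = -4*e1 + 3*e2 + 2*e3


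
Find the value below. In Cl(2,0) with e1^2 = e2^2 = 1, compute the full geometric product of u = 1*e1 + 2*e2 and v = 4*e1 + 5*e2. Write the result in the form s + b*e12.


Expand: (1*e1 + 2*e2)(4*e1 + 5*e2)
= 1*4*e1e1 + 1*5*e1e2 + 2*4*e2e1 + 2*5*e2e2
Using e1^2 = e2^2 = 1, e2e1 = -e1e2:
Scalar part s = 1*4 + 2*5 = 4 + 10 = 14
Bivector part b = 1*5 - 2*4 = 5 - 8 = -3
uv = 14 - 3*e12


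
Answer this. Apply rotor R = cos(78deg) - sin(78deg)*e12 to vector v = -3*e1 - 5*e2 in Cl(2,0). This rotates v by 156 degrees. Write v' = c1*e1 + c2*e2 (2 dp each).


Rotor R = cos(78deg) - sin(78deg)*e12
Rotation angle theta = 2 * 78 = 156 degrees
v' = R*v*~R rotates v by theta.
cos(156deg) = -0.9135, sin(156deg) = 0.4067
v'_1 = -3*cos(156deg) - (-5)*sin(156deg)
= -3*(-0.9135) - (-5)*0.4067
= 4.77
v'_2 = -3*sin(156deg) + (-5)*cos(156deg)
= -3*0.4067 + (-5)*(-0.9135)
= 3.35
v' = 4.77*e1 + 3.35*e2


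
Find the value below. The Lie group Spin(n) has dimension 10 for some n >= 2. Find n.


dim Spin(n) = dim so(n) = n(n-1)/2.
Solve n(n-1)/2 = 10, i.e. n^2 - n - 20 = 0.
Discriminant = 1 + 8*10 = 81
n = (1 + sqrt(81))/2 = (1 + 9)/2 = 5


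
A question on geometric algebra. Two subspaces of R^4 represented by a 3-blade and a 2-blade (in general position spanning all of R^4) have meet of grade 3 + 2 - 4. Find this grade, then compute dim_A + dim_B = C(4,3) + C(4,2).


Meet grade = grade(A) + grade(B) - n
= 3 + 2 - 4 = 1
C(4,3) = 4
C(4,2) = 6
dim_A + dim_B = 4 + 6 = 10


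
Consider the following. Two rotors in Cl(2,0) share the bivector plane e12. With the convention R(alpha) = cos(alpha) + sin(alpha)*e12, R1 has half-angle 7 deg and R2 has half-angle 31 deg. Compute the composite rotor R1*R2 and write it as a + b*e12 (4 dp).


Same-plane rotors commute and their half-angles add:
R1*R2 = cos(a1 + a2) + sin(a1 + a2)*e12.
a1 + a2 = 7 + 31 = 38 deg
cos(38 deg) = 0.7880
sin(38 deg) = 0.6157
R1*R2 = 0.7880 + 0.6157*e12


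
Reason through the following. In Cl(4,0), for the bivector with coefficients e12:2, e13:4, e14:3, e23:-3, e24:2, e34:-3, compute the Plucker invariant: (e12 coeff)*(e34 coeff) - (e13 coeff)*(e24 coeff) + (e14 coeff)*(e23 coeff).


Plucker relation: af - be + cd
a*f = 2*(-3) = -6
b*e = 4*2 = 8
c*d = 3*(-3) = -9
af - be + cd = -6 - 8 + (-9)
= -23


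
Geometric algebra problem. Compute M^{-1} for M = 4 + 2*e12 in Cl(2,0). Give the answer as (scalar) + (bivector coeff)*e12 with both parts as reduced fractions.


M = 4 + 2*e12, where e12^2 = -1.
Since M commutes with its reverse ~M = a - b*e12, M * ~M = a^2 - b^2*e12^2 = a^2 + b^2.
So M^{-1} = ~M / (a^2 + b^2) = (a - b*e12)/(a^2 + b^2).
a^2 + b^2 = 16 + 4 = 20
Scalar part = 4/20 = 1/5
Bivector coeff = -2/20 = -1/10
M^{-1} = 1/5 - 1/10*e12


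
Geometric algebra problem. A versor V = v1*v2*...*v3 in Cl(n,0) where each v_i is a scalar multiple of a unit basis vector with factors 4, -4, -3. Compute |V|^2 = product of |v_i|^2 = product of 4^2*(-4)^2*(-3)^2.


Each vector v_i has |v_i|^2 = s_i^2
Squared scales: 4^2 = 16, (-4)^2 = 16, (-3)^2 = 9
|V|^2 = 16 * 16 * 9
= 2304


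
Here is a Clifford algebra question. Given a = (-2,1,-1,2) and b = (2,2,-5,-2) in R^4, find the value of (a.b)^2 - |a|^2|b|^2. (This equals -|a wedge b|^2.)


a . b = (-2)*2 + 1*2 + (-1)*(-5) + 2*(-2)
= -4 + 2 + 5 + (-4) = -1
|a|^2 = (-2)^2 + 1^2 + (-1)^2 + 2^2 = 10
|b|^2 = 2^2 + 2^2 + (-5)^2 + (-2)^2 = 37
(a.b)^2 = (-1)^2 = 1
|a|^2 * |b|^2 = 10 * 37 = 370
Result = 1 - 370 = -369


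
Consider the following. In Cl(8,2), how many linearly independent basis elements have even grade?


Even subalgebra dimension = 2^(n-1)
n = 8 + 2 = 10
2^(10 - 1) = 2^9 = 512
Verification: sum of C(10,k) for even k = 1 + 45 + 210 + 210 + 45 + 1 = 512
Result = 512


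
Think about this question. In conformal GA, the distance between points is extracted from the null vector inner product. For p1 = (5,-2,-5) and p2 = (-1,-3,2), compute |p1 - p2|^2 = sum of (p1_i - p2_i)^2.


p1 - p2 = (6, 1, -7)
|p1 - p2|^2 = 6^2 + 1^2 + (-7)^2
= 36 + 1 + 49
= 86


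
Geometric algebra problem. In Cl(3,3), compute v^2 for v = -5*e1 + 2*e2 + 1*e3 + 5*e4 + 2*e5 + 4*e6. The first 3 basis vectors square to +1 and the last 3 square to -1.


v^2 = sum of c_i^2 * e_i^2
Positive signature terms (e_i^2 = +1): (-5)^2 + 2^2 + 1^2 = 30
Negative signature terms (e_j^2 = -1): 5^2 + 2^2 + 4^2 = 45
v^2 = 30 - 45 = -15


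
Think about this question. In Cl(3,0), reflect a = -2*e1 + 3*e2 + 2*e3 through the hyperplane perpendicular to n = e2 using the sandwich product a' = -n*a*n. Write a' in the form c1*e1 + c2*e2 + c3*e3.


Reflection formula: a' = -n*a*n, with n = e2 (unit vector, n^2 = 1).
For reflection through hyperplane perp to e2:
The component along e2 flips sign, others stay.
a = (-2, 3, 2)
a' = (-2, -3, 2)
a' = -2*e1 - 3*e2 + 2*e3


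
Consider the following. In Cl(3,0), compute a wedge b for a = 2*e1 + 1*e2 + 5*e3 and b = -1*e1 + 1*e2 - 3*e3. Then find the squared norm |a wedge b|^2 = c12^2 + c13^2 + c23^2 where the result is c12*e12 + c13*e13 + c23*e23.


a wedge b = (a1*b2 - a2*b1)*e12 + (a1*b3 - a3*b1)*e13 + (a2*b3 - a3*b2)*e23
e12 coeff: 2*1 - 1*(-1) = 2 - (-1) = 3
e13 coeff: 2*(-3) - 5*(-1) = -6 - (-5) = -1
e23 coeff: 1*(-3) - 5*1 = -3 - 5 = -8
|a wedge b|^2 = 3^2 + (-1)^2 + (-8)^2
= 9 + 1 + 64
= 74


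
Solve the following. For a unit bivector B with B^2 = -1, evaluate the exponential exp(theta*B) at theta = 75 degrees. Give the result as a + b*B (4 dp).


For a unit bivector B with B^2 = -1, the exponential series gives
e^(theta*B) = cos(theta) + sin(theta)*B (the GA analogue of Euler's formula).
theta = 75 degrees = 1.308997 rad
cos(75 deg) = 0.2588
sin(75 deg) = 0.9659
exp(theta*B) = 0.2588 + 0.9659*B


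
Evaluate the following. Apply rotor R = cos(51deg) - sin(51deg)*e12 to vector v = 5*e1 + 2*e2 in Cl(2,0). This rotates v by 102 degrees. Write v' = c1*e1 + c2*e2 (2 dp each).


Rotor R = cos(51deg) - sin(51deg)*e12
Rotation angle theta = 2 * 51 = 102 degrees
v' = R*v*~R rotates v by theta.
cos(102deg) = -0.2079, sin(102deg) = 0.9781
v'_1 = 5*cos(102deg) - 2*sin(102deg)
= 5*(-0.2079) - 2*0.9781
= -3.00
v'_2 = 5*sin(102deg) + 2*cos(102deg)
= 5*0.9781 + 2*(-0.2079)
= 4.47
v' = -3.00*e1 + 4.47*e2


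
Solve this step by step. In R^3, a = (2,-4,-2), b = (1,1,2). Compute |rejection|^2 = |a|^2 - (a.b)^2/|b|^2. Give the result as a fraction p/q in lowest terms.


|a|^2 = 2^2 + (-4)^2 + (-2)^2 = 24
|b|^2 = 1^2 + 1^2 + 2^2 = 6
a . b = 2*1 + (-4)*1 + (-2)*2 = -6
(a.b)^2 = (-6)^2 = 36
|rej|^2 = 24 - 36/6
= (144 - 36)/6
= 108/6
In lowest terms: 18/1


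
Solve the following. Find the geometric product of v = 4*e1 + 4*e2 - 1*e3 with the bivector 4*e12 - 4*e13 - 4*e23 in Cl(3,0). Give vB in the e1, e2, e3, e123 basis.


vB has grade-1 (vector) and grade-3 (trivector) parts: vB = (v _| B) + (v ^ B).
Vector part <vB>_1:
  e1: -v2*b12 - v3*b13 = -(4)*(4) - (-1)*(-4) = -20
  e2: v1*b12 - v3*b23 = (4)*(4) - (-1)*(-4) = 12
  e3: v1*b13 + v2*b23 = (4)*(-4) + (4)*(-4) = -32
Trivector part <vB>_3:
  e123: v1*b23 - v2*b13 + v3*b12 = (4)*(-4) - (4)*(-4) + (-1)*(4) = -4
vB = -20*e1 + 12*e2 - 32*e3 - 4*e123


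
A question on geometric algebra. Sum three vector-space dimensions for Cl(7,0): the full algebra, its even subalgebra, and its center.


n = 7 + 0 = 7
Total dim = 2^7 = 128
Even subalgebra dim = 2^6 = 64
n is odd, so center dim = 2
Sum = 128 + 64 + 2 = 194


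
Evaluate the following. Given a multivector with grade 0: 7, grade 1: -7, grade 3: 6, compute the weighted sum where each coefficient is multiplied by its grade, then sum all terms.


Grade-weighted sum = sum of grade_k * coefficient_k
0*7 = 0
1*(-7) = -7
3*6 = 18
Total = 0 + (-7) + 18 = 11


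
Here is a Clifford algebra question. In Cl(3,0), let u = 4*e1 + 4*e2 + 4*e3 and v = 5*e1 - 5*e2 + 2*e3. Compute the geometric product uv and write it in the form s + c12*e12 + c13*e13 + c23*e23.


In Cl(3,0): e_i^2 = 1, e_ie_j = -e_je_i for i != j.
Scalar part = u . v = 4*5 + 4*(-5) + 4*2
= 20 + (-20) + 8 = 8
e12 coeff = 4*(-5) - 4*5 = -20 - 20 = -40
e13 coeff = 4*2 - 4*5 = 8 - 20 = -12
e23 coeff = 4*2 - 4*(-5) = 8 - (-20) = 28
uv = 8 - 40*e12 - 12*e13 + 28*e23


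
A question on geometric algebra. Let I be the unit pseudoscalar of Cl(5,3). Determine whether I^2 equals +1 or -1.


The pseudoscalar I = e1...e_n (product of all n generators) of Cl(p,q) satisfies I^2 = (-1)^(q + n(n-1)/2).
p = 5, q = 3, n = p + q = 8
n(n-1)/2 = 8 * 7 / 2 = 28
Exponent = q + n(n-1)/2 = 3 + 28 = 31
I^2 = (-1)^31 = -1


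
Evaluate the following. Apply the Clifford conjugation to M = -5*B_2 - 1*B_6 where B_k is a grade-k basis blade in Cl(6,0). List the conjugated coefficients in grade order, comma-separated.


Clifford conjugate sign for grade k: (-1)^(k(k+1)/2)
Grade 2: (-1)^(2*3/2) = (-1)^3 = -1, coeff -5 -> 5
Grade 6: (-1)^(6*7/2) = (-1)^21 = -1, coeff -1 -> 1
Conjugated coefficients: 5, 1


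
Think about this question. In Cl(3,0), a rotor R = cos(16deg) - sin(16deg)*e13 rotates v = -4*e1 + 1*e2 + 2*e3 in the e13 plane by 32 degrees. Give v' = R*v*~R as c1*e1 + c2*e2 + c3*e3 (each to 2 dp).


Rotor R = cos(16deg) - sin(16deg)*e13
Rotation angle theta = 2 * 16 = 32 degrees in the e13 plane (e1 -> e3).
The component perpendicular to the plane (e2) is invariant: v'_2 = v2 = 1.00
cos(32deg) = 0.8480, sin(32deg) = 0.5299
v'_1 = v1*cos(theta) - v3*sin(theta) = -4*0.8480 - 2*0.5299 = -4.45
v'_3 = v1*sin(theta) + v3*cos(theta) = -4*0.5299 + 2*0.8480 = -0.42
v' = -4.45*e1 + 1.00*e2 - 0.42*e3


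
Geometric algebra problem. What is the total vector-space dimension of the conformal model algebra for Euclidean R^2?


The conformal model of R^2 uses Cl(3,1): the 2 Euclidean generators plus two extra orthogonal generators e+ (e+^2 = +1) and e- (e-^2 = -1), from which the null vectors e0, einf are built.
Number of generators m = 2 + 2 = 4.
dim Cl(p,q) = 2^m = 2^4 = 16


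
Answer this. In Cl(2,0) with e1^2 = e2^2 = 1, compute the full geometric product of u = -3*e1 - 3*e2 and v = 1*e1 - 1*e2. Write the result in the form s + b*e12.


Expand: (-3*e1 - 3*e2)(1*e1 - 1*e2)
= (-3)*1*e1e1 + (-3)*(-1)*e1e2 + (-3)*1*e2e1 + (-3)*(-1)*e2e2
Using e1^2 = e2^2 = 1, e2e1 = -e1e2:
Scalar part s = (-3)*1 + (-3)*(-1) = -3 + 3 = 0
Bivector part b = (-3)*(-1) - (-3)*1 = 3 - (-3) = 6
uv = 0 + 6*e12


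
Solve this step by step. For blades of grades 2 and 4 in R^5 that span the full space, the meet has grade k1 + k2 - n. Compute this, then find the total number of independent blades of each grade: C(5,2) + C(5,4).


Meet grade = grade(A) + grade(B) - n
= 2 + 4 - 5 = 1
C(5,2) = 10
C(5,4) = 5
dim_A + dim_B = 10 + 5 = 15


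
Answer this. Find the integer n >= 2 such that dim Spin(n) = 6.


dim Spin(n) = dim so(n) = n(n-1)/2.
Solve n(n-1)/2 = 6, i.e. n^2 - n - 12 = 0.
Discriminant = 1 + 8*6 = 49
n = (1 + sqrt(49))/2 = (1 + 7)/2 = 4


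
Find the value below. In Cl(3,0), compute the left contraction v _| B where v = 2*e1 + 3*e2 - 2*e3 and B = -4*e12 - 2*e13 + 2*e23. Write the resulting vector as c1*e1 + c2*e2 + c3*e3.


Left contraction v _| B = <vB>_1 (grade-1 part of the geometric product vB).
Using e1_|e12 = e2, e2_|e12 = -e1, e1_|e13 = e3, e3_|e13 = -e1, e2_|e23 = e3, e3_|e23 = -e2:
e1 coeff: -v2*b12 - v3*b13 = -(3)*(-4) - (-2)*(-2) = 8
e2 coeff: v1*b12 - v3*b23 = (2)*(-4) - (-2)*(2) = -4
e3 coeff: v1*b13 + v2*b23 = (2)*(-2) + (3)*(2) = 2
v _| B = 8*e1 - 4*e2 + 2*e3


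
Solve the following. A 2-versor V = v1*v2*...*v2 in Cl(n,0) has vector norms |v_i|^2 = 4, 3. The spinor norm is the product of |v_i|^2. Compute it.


Spinor norm N(V) = |v1|^2 * |v2|^2 * ... * |v2|^2
= 4 * 3
Running product: 4, 12
N(V) = 12


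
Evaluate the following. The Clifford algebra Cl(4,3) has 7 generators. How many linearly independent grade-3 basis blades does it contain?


Number of grade-k basis blades in Cl(p,q) with n = p + q is C(n, k).
n = 4 + 3 = 7
C(7, 3) = 7! / (3! * 4!)
= 5040 / (6 * 24)
= 35


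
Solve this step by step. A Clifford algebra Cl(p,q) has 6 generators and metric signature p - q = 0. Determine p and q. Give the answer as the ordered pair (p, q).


We need p + q = 6 and p - q = 0.
Adding: 2p = 6 + 0 = 6, so p = 3.
Then q = 6 - 3 = 3.
(p, q) = (3, 3)


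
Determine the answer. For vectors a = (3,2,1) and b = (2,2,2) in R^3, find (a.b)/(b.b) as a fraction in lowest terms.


Projection coefficient = (a . b) / (b . b)
a . b = 3*2 + 2*2 + 1*2
= 6 + 4 + 2 = 12
b . b = 2^2 + 2^2 + 2^2
= 4 + 4 + 4 = 12
Coefficient = 12/12
In lowest terms: 1/1


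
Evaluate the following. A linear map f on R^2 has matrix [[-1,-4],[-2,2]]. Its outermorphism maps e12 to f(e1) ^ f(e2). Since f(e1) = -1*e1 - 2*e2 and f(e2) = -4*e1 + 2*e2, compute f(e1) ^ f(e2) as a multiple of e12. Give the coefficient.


The outermorphism of a linear map f sends e1^e2 to f(e1)^f(e2).
f(e1) = -1*e1 - 2*e2
f(e2) = -4*e1 + 2*e2
f(e1) ^ f(e2) = (-1*e1 - 2*e2) ^ (-4*e1 + 2*e2)
= (-1)*2*e12 + (-2)*(-4)*e21
= (-2 - 8)*e12
= -10*e12
Coefficient = -10
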